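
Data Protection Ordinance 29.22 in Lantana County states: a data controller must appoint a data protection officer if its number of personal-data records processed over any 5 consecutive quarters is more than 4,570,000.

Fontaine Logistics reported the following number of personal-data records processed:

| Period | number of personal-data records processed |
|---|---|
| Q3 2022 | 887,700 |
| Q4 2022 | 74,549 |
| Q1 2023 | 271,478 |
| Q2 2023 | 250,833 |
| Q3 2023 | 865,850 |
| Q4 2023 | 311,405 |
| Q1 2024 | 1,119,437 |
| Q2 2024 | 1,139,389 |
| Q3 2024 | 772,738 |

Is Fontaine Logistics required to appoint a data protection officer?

Q3 2022–Q3 2023: 887,700 + 74,549 + 271,478 + 250,833 + 865,850 = 2,350,410 (under)
Q4 2022–Q4 2023: 74,549 + 271,478 + 250,833 + 865,850 + 311,405 = 1,774,115 (under)
Q1 2023–Q1 2024: 271,478 + 250,833 + 865,850 + 311,405 + 1,119,437 = 2,819,003 (under)
Q2 2023–Q2 2024: 250,833 + 865,850 + 311,405 + 1,119,437 + 1,139,389 = 3,686,914 (under)
Q3 2023–Q3 2024: 865,850 + 311,405 + 1,119,437 + 1,139,389 + 772,738 = 4,208,819 (under)
No window exceeds 4,570,000.

No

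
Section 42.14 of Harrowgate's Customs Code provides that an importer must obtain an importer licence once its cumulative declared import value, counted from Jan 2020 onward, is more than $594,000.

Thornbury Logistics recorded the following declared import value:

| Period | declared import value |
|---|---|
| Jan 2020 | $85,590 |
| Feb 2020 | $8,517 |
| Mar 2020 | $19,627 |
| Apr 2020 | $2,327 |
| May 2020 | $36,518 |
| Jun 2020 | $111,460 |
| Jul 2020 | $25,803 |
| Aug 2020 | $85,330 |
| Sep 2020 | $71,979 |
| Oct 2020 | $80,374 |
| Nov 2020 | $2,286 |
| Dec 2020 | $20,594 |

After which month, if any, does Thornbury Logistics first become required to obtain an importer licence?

Not triggered

Through Jan 2020: $85,590
Through Feb 2020: $94,107
Through Mar 2020: $113,734
Through Apr 2020: $116,061
Through May 2020: $152,579
Through Jun 2020: $264,039
Through Jul 2020: $289,842
Through Aug 2020: $375,172
Through Sep 2020: $447,151
Through Oct 2020: $527,525
Through Nov 2020: $529,811
Through Dec 2020: $550,405
Final cumulative total $550,405 ≤ $594,000; the threshold is never exceeded.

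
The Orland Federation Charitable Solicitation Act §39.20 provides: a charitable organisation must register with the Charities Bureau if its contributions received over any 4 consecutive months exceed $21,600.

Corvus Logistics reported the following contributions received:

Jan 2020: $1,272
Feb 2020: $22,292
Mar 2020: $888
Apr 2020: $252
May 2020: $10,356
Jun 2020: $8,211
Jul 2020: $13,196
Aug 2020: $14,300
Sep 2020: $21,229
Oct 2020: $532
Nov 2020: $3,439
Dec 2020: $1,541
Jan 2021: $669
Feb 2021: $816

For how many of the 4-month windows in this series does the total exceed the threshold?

Jan 2020–Apr 2020: $1,272 + $22,292 + $888 + $252 = $24,704 (over)
Feb 2020–May 2020: $22,292 + $888 + $252 + $10,356 = $33,788 (over)
Mar 2020–Jun 2020: $888 + $252 + $10,356 + $8,211 = $19,707 (under)
Apr 2020–Jul 2020: $252 + $10,356 + $8,211 + $13,196 = $32,015 (over)
May 2020–Aug 2020: $10,356 + $8,211 + $13,196 + $14,300 = $46,063 (over)
Jun 2020–Sep 2020: $8,211 + $13,196 + $14,300 + $21,229 = $56,936 (over)
Jul 2020–Oct 2020: $13,196 + $14,300 + $21,229 + $532 = $49,257 (over)
Aug 2020–Nov 2020: $14,300 + $21,229 + $532 + $3,439 = $39,500 (over)
Sep 2020–Dec 2020: $21,229 + $532 + $3,439 + $1,541 = $26,741 (over)
Oct 2020–Jan 2021: $532 + $3,439 + $1,541 + $669 = $6,181 (under)
Nov 2020–Feb 2021: $3,439 + $1,541 + $669 + $816 = $6,465 (under)
8 windows exceed the threshold.

8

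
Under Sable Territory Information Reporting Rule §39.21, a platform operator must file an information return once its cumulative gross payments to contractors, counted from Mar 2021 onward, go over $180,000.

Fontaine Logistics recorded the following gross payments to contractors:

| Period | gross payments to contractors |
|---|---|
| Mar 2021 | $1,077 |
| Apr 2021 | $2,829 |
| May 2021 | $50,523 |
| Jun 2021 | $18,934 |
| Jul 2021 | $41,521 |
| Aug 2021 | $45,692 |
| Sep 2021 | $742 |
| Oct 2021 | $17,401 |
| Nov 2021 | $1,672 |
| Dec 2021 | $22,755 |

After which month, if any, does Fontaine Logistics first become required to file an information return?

Nov 2021

Through Mar 2021: $1,077
Through Apr 2021: $3,906
Through May 2021: $54,429
Through Jun 2021: $73,363
Through Jul 2021: $114,884
Through Aug 2021: $160,576
Through Sep 2021: $161,318
Through Oct 2021: $178,719
Through Nov 2021: $180,391 ← exceeds threshold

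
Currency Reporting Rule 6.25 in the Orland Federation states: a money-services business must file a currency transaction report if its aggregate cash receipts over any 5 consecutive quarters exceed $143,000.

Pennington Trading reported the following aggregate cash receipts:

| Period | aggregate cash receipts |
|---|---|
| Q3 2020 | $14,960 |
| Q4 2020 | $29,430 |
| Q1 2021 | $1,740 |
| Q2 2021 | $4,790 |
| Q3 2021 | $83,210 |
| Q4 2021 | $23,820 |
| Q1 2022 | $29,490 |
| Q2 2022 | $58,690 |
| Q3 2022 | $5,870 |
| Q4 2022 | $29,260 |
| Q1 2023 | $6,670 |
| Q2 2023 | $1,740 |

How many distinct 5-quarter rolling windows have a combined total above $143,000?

Q3 2020–Q3 2021: $14,960 + $29,430 + $1,740 + $4,790 + $83,210 = $134,130 (under)
Q4 2020–Q4 2021: $29,430 + $1,740 + $4,790 + $83,210 + $23,820 = $142,990 (under)
Q1 2021–Q1 2022: $1,740 + $4,790 + $83,210 + $23,820 + $29,490 = $143,050 (over)
Q2 2021–Q2 2022: $4,790 + $83,210 + $23,820 + $29,490 + $58,690 = $200,000 (over)
Q3 2021–Q3 2022: $83,210 + $23,820 + $29,490 + $58,690 + $5,870 = $201,080 (over)
Q4 2021–Q4 2022: $23,820 + $29,490 + $58,690 + $5,870 + $29,260 = $147,130 (over)
Q1 2022–Q1 2023: $29,490 + $58,690 + $5,870 + $29,260 + $6,670 = $129,980 (under)
Q2 2022–Q2 2023: $58,690 + $5,870 + $29,260 + $6,670 + $1,740 = $102,230 (under)
4 windows exceed the threshold.

4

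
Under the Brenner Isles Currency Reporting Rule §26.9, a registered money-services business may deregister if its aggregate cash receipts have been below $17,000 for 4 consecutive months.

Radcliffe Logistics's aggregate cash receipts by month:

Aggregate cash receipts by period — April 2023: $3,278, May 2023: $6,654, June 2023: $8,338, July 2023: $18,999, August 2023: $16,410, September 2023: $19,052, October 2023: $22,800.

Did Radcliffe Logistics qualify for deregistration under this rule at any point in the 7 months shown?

Months below $17,000: April 2023, May 2023, June 2023, August 2023.
Longest run of consecutive months below the threshold: 3.
3 < 4, so Radcliffe Logistics never became eligible.

No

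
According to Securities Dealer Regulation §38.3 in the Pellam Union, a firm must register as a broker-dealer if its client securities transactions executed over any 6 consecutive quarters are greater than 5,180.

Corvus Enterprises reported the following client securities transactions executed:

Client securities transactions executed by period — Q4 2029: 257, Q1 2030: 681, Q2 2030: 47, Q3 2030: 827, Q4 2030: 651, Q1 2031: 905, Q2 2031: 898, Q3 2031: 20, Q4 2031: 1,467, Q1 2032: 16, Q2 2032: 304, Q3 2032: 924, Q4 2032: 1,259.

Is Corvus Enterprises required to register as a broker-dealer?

No

Q4 2029–Q1 2031: 257 + 681 + 47 + 827 + 651 + 905 = 3,368 (under)
Q1 2030–Q2 2031: 681 + 47 + 827 + 651 + 905 + 898 = 4,009 (under)
Q2 2030–Q3 2031: 47 + 827 + 651 + 905 + 898 + 20 = 3,348 (under)
Q3 2030–Q4 2031: 827 + 651 + 905 + 898 + 20 + 1,467 = 4,768 (under)
Q4 2030–Q1 2032: 651 + 905 + 898 + 20 + 1,467 + 16 = 3,957 (under)
Q1 2031–Q2 2032: 905 + 898 + 20 + 1,467 + 16 + 304 = 3,610 (under)
Q2 2031–Q3 2032: 898 + 20 + 1,467 + 16 + 304 + 924 = 3,629 (under)
Q3 2031–Q4 2032: 20 + 1,467 + 16 + 304 + 924 + 1,259 = 3,990 (under)
No window exceeds 5,180.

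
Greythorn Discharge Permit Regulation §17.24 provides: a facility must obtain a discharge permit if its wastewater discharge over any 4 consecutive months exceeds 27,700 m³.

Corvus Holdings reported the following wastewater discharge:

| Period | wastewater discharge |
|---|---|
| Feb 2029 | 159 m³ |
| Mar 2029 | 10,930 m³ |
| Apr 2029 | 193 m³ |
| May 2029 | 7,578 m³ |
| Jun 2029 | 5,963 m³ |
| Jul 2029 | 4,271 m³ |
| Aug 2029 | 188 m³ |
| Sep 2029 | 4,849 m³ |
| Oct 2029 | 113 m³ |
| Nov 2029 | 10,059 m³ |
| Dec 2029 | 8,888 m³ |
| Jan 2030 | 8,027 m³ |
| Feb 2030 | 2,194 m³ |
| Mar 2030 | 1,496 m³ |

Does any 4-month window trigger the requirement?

Feb 2029–May 2029: 159 m³ + 10,930 m³ + 193 m³ + 7,578 m³ = 18,860 m³ (under)
Mar 2029–Jun 2029: 10,930 m³ + 193 m³ + 7,578 m³ + 5,963 m³ = 24,664 m³ (under)
Apr 2029–Jul 2029: 193 m³ + 7,578 m³ + 5,963 m³ + 4,271 m³ = 18,005 m³ (under)
May 2029–Aug 2029: 7,578 m³ + 5,963 m³ + 4,271 m³ + 188 m³ = 18,000 m³ (under)
Jun 2029–Sep 2029: 5,963 m³ + 4,271 m³ + 188 m³ + 4,849 m³ = 15,271 m³ (under)
Jul 2029–Oct 2029: 4,271 m³ + 188 m³ + 4,849 m³ + 113 m³ = 9,421 m³ (under)
Aug 2029–Nov 2029: 188 m³ + 4,849 m³ + 113 m³ + 10,059 m³ = 15,209 m³ (under)
Sep 2029–Dec 2029: 4,849 m³ + 113 m³ + 10,059 m³ + 8,888 m³ = 23,909 m³ (under)
Oct 2029–Jan 2030: 113 m³ + 10,059 m³ + 8,888 m³ + 8,027 m³ = 27,087 m³ (under)
Nov 2029–Feb 2030: 10,059 m³ + 8,888 m³ + 8,027 m³ + 2,194 m³ = 29,168 m³ (over)
Dec 2029–Mar 2030: 8,888 m³ + 8,027 m³ + 2,194 m³ + 1,496 m³ = 20,605 m³ (under)
At least one window exceeds 27,700 m³.

Yes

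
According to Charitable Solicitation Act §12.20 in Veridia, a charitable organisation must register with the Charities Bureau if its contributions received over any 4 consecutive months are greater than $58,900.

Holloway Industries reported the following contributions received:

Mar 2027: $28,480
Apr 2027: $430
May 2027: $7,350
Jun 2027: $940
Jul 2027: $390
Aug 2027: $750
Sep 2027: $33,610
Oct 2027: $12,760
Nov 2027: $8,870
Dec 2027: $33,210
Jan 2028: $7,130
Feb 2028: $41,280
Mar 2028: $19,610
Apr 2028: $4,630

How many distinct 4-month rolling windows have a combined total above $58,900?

Mar 2027–Jun 2027: $28,480 + $430 + $7,350 + $940 = $37,200 (under)
Apr 2027–Jul 2027: $430 + $7,350 + $940 + $390 = $9,110 (under)
May 2027–Aug 2027: $7,350 + $940 + $390 + $750 = $9,430 (under)
Jun 2027–Sep 2027: $940 + $390 + $750 + $33,610 = $35,690 (under)
Jul 2027–Oct 2027: $390 + $750 + $33,610 + $12,760 = $47,510 (under)
Aug 2027–Nov 2027: $750 + $33,610 + $12,760 + $8,870 = $55,990 (under)
Sep 2027–Dec 2027: $33,610 + $12,760 + $8,870 + $33,210 = $88,450 (over)
Oct 2027–Jan 2028: $12,760 + $8,870 + $33,210 + $7,130 = $61,970 (over)
Nov 2027–Feb 2028: $8,870 + $33,210 + $7,130 + $41,280 = $90,490 (over)
Dec 2027–Mar 2028: $33,210 + $7,130 + $41,280 + $19,610 = $101,230 (over)
Jan 2028–Apr 2028: $7,130 + $41,280 + $19,610 + $4,630 = $72,650 (over)
5 windows exceed the threshold.

5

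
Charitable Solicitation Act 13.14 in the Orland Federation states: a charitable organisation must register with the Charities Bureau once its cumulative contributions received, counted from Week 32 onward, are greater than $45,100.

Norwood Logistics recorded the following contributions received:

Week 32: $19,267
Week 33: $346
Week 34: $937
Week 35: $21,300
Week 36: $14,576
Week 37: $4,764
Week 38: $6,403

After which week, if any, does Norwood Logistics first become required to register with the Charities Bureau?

Through Week 32: $19,267
Through Week 33: $19,613
Through Week 34: $20,550
Through Week 35: $41,850
Through Week 36: $56,426 ← exceeds threshold

Week 36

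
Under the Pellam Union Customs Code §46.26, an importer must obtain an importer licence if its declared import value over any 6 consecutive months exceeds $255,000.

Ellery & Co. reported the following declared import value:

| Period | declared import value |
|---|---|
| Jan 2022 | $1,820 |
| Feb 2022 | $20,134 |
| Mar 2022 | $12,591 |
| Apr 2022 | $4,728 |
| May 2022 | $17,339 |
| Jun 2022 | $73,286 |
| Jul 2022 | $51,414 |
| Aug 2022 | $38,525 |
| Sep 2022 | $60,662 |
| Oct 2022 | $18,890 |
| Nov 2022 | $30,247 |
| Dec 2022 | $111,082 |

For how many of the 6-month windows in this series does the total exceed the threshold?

3

Jan 2022–Jun 2022: $1,820 + $20,134 + $12,591 + $4,728 + $17,339 + $73,286 = $129,898 (under)
Feb 2022–Jul 2022: $20,134 + $12,591 + $4,728 + $17,339 + $73,286 + $51,414 = $179,492 (under)
Mar 2022–Aug 2022: $12,591 + $4,728 + $17,339 + $73,286 + $51,414 + $38,525 = $197,883 (under)
Apr 2022–Sep 2022: $4,728 + $17,339 + $73,286 + $51,414 + $38,525 + $60,662 = $245,954 (under)
May 2022–Oct 2022: $17,339 + $73,286 + $51,414 + $38,525 + $60,662 + $18,890 = $260,116 (over)
Jun 2022–Nov 2022: $73,286 + $51,414 + $38,525 + $60,662 + $18,890 + $30,247 = $273,024 (over)
Jul 2022–Dec 2022: $51,414 + $38,525 + $60,662 + $18,890 + $30,247 + $111,082 = $310,820 (over)
3 windows exceed the threshold.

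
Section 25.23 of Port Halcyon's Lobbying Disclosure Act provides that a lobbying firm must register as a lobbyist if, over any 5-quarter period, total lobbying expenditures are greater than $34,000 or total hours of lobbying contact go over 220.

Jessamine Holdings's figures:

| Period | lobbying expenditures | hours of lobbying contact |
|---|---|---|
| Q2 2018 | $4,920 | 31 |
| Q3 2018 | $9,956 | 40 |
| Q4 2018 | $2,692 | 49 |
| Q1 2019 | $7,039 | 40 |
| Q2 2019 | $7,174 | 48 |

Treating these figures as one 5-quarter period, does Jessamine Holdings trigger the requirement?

No

Total lobbying expenditures: $4,920 + $9,956 + $2,692 + $7,039 + $7,174 = $31,781 (≤ $34,000).
Total hours of lobbying contact: 31 + 40 + 49 + 40 + 48 = 208 (≤ 220).
The test is 'or': neither threshold is exceeded.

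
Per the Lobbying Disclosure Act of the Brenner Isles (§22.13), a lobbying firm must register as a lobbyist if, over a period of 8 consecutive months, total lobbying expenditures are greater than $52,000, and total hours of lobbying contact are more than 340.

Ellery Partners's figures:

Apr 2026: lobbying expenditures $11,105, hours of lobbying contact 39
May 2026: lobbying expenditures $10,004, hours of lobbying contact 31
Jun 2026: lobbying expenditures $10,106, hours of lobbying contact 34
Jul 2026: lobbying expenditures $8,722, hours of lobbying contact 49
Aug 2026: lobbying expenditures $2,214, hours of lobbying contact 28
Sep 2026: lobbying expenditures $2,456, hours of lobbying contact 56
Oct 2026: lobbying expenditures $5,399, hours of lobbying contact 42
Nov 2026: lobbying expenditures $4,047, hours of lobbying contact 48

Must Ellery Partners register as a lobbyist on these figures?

No

Total lobbying expenditures: $11,105 + $10,004 + $10,106 + $8,722 + $2,214 + $2,456 + $5,399 + $4,047 = $54,053 (> $52,000).
Total hours of lobbying contact: 39 + 31 + 34 + 49 + 28 + 56 + 42 + 48 = 327 (≤ 340).
The test is 'and': the rule requires both, and at least one is not exceeded.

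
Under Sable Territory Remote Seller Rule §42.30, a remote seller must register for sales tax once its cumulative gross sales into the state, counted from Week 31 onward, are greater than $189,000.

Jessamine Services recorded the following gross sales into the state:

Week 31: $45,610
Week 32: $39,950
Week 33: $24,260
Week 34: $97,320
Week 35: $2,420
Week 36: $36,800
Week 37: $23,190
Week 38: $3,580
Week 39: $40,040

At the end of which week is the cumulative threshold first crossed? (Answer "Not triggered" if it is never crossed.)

Through Week 31: $45,610
Through Week 32: $85,560
Through Week 33: $109,820
Through Week 34: $207,140 ← exceeds threshold

Week 34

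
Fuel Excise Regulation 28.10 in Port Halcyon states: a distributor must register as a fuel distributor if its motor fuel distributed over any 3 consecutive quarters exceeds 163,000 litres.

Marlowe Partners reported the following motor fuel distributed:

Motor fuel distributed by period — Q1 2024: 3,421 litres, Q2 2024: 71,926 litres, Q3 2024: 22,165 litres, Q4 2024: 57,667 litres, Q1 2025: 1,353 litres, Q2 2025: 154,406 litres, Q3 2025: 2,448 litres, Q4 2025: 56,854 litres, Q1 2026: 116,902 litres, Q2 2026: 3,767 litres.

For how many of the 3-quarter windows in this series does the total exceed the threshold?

4

Q1 2024–Q3 2024: 3,421 litres + 71,926 litres + 22,165 litres = 97,512 litres (under)
Q2 2024–Q4 2024: 71,926 litres + 22,165 litres + 57,667 litres = 151,758 litres (under)
Q3 2024–Q1 2025: 22,165 litres + 57,667 litres + 1,353 litres = 81,185 litres (under)
Q4 2024–Q2 2025: 57,667 litres + 1,353 litres + 154,406 litres = 213,426 litres (over)
Q1 2025–Q3 2025: 1,353 litres + 154,406 litres + 2,448 litres = 158,207 litres (under)
Q2 2025–Q4 2025: 154,406 litres + 2,448 litres + 56,854 litres = 213,708 litres (over)
Q3 2025–Q1 2026: 2,448 litres + 56,854 litres + 116,902 litres = 176,204 litres (over)
Q4 2025–Q2 2026: 56,854 litres + 116,902 litres + 3,767 litres = 177,523 litres (over)
4 windows exceed the threshold.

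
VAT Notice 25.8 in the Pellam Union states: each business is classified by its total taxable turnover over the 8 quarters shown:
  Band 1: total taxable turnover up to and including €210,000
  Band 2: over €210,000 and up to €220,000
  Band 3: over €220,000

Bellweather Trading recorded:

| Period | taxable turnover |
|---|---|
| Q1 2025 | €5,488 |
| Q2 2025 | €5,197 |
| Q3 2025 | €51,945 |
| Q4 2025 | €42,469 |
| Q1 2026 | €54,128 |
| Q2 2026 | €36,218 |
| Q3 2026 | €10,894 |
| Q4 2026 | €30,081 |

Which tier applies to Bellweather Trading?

Band 3

Total taxable turnover: €5,488 + €5,197 + €51,945 + €42,469 + €54,128 + €36,218 + €10,894 + €30,081 = €236,420.
€236,420 > €220,000, so Band 3 applies.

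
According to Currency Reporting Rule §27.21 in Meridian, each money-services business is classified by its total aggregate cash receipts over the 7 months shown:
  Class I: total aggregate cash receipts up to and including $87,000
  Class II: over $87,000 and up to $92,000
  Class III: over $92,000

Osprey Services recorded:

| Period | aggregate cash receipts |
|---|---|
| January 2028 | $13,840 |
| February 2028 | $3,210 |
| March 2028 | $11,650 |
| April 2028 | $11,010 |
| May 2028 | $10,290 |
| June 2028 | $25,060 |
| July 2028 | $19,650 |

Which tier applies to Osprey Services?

Class III

Total aggregate cash receipts: $13,840 + $3,210 + $11,650 + $11,010 + $10,290 + $25,060 + $19,650 = $94,710.
$94,710 > $92,000, so Class III applies.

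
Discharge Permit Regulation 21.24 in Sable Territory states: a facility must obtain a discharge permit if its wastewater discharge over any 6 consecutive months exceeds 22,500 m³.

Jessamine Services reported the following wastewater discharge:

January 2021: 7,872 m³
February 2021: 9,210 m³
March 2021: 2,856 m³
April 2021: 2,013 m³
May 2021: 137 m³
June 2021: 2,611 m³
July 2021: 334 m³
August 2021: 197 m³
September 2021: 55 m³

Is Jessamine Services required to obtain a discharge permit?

Yes

January 2021–June 2021: 7,872 m³ + 9,210 m³ + 2,856 m³ + 2,013 m³ + 137 m³ + 2,611 m³ = 24,699 m³ (over)
February 2021–July 2021: 9,210 m³ + 2,856 m³ + 2,013 m³ + 137 m³ + 2,611 m³ + 334 m³ = 17,161 m³ (under)
March 2021–August 2021: 2,856 m³ + 2,013 m³ + 137 m³ + 2,611 m³ + 334 m³ + 197 m³ = 8,148 m³ (under)
April 2021–September 2021: 2,013 m³ + 137 m³ + 2,611 m³ + 334 m³ + 197 m³ + 55 m³ = 5,347 m³ (under)
At least one window exceeds 22,500 m³.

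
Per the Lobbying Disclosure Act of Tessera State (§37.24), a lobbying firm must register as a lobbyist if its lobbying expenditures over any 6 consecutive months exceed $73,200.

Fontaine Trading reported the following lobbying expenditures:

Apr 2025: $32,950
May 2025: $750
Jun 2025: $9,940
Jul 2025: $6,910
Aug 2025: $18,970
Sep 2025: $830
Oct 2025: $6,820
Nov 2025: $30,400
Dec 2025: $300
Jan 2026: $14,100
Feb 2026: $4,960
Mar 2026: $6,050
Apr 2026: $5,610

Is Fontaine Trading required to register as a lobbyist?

Yes

Apr 2025–Sep 2025: $32,950 + $750 + $9,940 + $6,910 + $18,970 + $830 = $70,350 (under)
May 2025–Oct 2025: $750 + $9,940 + $6,910 + $18,970 + $830 + $6,820 = $44,220 (under)
Jun 2025–Nov 2025: $9,940 + $6,910 + $18,970 + $830 + $6,820 + $30,400 = $73,870 (over)
Jul 2025–Dec 2025: $6,910 + $18,970 + $830 + $6,820 + $30,400 + $300 = $64,230 (under)
Aug 2025–Jan 2026: $18,970 + $830 + $6,820 + $30,400 + $300 + $14,100 = $71,420 (under)
Sep 2025–Feb 2026: $830 + $6,820 + $30,400 + $300 + $14,100 + $4,960 = $57,410 (under)
Oct 2025–Mar 2026: $6,820 + $30,400 + $300 + $14,100 + $4,960 + $6,050 = $62,630 (under)
Nov 2025–Apr 2026: $30,400 + $300 + $14,100 + $4,960 + $6,050 + $5,610 = $61,420 (under)
At least one window exceeds $73,200.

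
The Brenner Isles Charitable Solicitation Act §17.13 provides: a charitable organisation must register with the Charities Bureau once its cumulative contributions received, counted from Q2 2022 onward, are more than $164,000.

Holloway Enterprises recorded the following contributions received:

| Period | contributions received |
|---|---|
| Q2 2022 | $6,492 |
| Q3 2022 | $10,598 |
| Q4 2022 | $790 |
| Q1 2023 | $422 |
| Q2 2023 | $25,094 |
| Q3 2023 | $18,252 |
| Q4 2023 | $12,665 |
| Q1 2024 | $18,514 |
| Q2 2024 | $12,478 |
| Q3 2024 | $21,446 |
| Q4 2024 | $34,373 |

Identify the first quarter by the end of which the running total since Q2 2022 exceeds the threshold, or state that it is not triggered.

Not triggered

Through Q2 2022: $6,492
Through Q3 2022: $17,090
Through Q4 2022: $17,880
Through Q1 2023: $18,302
Through Q2 2023: $43,396
Through Q3 2023: $61,648
Through Q4 2023: $74,313
Through Q1 2024: $92,827
Through Q2 2024: $105,305
Through Q3 2024: $126,751
Through Q4 2024: $161,124
Final cumulative total $161,124 ≤ $164,000; the threshold is never exceeded.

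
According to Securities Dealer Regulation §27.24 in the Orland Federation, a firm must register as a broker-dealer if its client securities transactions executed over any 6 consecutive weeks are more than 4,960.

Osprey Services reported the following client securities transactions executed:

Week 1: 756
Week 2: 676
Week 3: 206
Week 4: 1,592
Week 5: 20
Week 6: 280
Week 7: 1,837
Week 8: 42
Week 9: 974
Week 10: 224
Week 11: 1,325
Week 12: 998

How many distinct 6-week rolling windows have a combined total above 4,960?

Week 1–Week 6: 756 + 676 + 206 + 1,592 + 20 + 280 = 3,530 (under)
Week 2–Week 7: 676 + 206 + 1,592 + 20 + 280 + 1,837 = 4,611 (under)
Week 3–Week 8: 206 + 1,592 + 20 + 280 + 1,837 + 42 = 3,977 (under)
Week 4–Week 9: 1,592 + 20 + 280 + 1,837 + 42 + 974 = 4,745 (under)
Week 5–Week 10: 20 + 280 + 1,837 + 42 + 974 + 224 = 3,377 (under)
Week 6–Week 11: 280 + 1,837 + 42 + 974 + 224 + 1,325 = 4,682 (under)
Week 7–Week 12: 1,837 + 42 + 974 + 224 + 1,325 + 998 = 5,400 (over)
1 window exceeds the threshold.

1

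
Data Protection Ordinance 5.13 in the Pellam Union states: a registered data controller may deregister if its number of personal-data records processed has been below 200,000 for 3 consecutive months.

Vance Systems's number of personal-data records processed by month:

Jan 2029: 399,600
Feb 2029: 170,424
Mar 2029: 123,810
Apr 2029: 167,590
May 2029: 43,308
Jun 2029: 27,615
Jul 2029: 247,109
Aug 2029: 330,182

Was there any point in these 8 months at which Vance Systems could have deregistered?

Yes

Months below 200,000: Feb 2029, Mar 2029, Apr 2029, May 2029, Jun 2029.
Longest run of consecutive months below the threshold: 5.
5 ≥ 3, so Vance Systems became eligible.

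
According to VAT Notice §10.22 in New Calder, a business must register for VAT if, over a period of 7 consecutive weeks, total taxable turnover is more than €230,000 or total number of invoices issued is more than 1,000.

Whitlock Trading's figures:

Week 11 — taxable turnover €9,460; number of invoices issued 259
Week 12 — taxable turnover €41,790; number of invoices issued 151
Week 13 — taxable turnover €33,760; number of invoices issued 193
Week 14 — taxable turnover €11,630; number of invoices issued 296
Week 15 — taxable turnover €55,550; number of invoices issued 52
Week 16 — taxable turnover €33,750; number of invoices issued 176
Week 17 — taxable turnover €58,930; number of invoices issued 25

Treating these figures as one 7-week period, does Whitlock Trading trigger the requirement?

Total taxable turnover: €9,460 + €41,790 + €33,760 + €11,630 + €55,550 + €33,750 + €58,930 = €244,870 (> €230,000).
Total number of invoices issued: 259 + 151 + 193 + 296 + 52 + 176 + 25 = 1,152 (> 1,000).
The test is 'or': at least one threshold is exceeded.

Yes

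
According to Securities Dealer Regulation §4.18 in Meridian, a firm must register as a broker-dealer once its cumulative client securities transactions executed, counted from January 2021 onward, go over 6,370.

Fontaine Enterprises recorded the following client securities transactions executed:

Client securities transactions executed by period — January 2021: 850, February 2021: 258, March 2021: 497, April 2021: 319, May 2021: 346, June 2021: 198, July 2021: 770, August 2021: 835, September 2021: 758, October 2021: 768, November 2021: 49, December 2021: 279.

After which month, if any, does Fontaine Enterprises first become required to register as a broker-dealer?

Through January 2021: 850
Through February 2021: 1,108
Through March 2021: 1,605
Through April 2021: 1,924
Through May 2021: 2,270
Through June 2021: 2,468
Through July 2021: 3,238
Through August 2021: 4,073
Through September 2021: 4,831
Through October 2021: 5,599
Through November 2021: 5,648
Through December 2021: 5,927
Final cumulative total 5,927 ≤ 6,370; the threshold is never exceeded.

Not triggered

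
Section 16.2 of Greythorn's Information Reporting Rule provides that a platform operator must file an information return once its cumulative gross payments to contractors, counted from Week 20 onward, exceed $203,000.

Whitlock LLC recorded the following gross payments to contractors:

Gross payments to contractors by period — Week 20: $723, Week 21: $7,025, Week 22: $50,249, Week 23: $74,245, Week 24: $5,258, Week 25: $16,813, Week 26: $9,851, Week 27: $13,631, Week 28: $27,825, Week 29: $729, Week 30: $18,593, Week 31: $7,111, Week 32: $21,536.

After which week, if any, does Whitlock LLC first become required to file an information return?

Through Week 20: $723
Through Week 21: $7,748
Through Week 22: $57,997
Through Week 23: $132,242
Through Week 24: $137,500
Through Week 25: $154,313
Through Week 26: $164,164
Through Week 27: $177,795
Through Week 28: $205,620 ← exceeds threshold

Week 28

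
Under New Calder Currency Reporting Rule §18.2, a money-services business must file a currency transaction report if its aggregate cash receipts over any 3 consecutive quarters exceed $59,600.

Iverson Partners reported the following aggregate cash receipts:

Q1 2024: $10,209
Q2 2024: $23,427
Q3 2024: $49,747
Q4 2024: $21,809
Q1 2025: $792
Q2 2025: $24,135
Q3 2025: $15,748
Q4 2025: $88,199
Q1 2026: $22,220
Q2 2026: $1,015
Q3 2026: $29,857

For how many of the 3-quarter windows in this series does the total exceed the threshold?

Q1 2024–Q3 2024: $10,209 + $23,427 + $49,747 = $83,383 (over)
Q2 2024–Q4 2024: $23,427 + $49,747 + $21,809 = $94,983 (over)
Q3 2024–Q1 2025: $49,747 + $21,809 + $792 = $72,348 (over)
Q4 2024–Q2 2025: $21,809 + $792 + $24,135 = $46,736 (under)
Q1 2025–Q3 2025: $792 + $24,135 + $15,748 = $40,675 (under)
Q2 2025–Q4 2025: $24,135 + $15,748 + $88,199 = $128,082 (over)
Q3 2025–Q1 2026: $15,748 + $88,199 + $22,220 = $126,167 (over)
Q4 2025–Q2 2026: $88,199 + $22,220 + $1,015 = $111,434 (over)
Q1 2026–Q3 2026: $22,220 + $1,015 + $29,857 = $53,092 (under)
6 windows exceed the threshold.

6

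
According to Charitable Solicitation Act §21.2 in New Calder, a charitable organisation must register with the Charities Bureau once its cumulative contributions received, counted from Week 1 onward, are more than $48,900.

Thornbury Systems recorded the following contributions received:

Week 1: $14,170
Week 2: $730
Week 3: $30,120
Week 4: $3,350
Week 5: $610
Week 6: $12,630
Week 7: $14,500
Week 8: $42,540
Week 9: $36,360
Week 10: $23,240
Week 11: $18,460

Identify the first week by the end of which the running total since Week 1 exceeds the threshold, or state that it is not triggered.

Through Week 1: $14,170
Through Week 2: $14,900
Through Week 3: $45,020
Through Week 4: $48,370
Through Week 5: $48,980 ← exceeds threshold

Week 5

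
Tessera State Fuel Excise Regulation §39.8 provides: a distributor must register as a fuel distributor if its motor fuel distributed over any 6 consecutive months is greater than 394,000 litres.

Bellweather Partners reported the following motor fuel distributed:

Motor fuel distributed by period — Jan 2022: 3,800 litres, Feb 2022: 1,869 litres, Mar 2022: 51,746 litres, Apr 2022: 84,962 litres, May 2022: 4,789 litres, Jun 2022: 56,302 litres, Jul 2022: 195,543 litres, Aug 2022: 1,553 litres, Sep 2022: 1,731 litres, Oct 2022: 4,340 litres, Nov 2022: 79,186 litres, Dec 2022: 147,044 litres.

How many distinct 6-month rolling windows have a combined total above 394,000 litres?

3

Jan 2022–Jun 2022: 3,800 litres + 1,869 litres + 51,746 litres + 84,962 litres + 4,789 litres + 56,302 litres = 203,468 litres (under)
Feb 2022–Jul 2022: 1,869 litres + 51,746 litres + 84,962 litres + 4,789 litres + 56,302 litres + 195,543 litres = 395,211 litres (over)
Mar 2022–Aug 2022: 51,746 litres + 84,962 litres + 4,789 litres + 56,302 litres + 195,543 litres + 1,553 litres = 394,895 litres (over)
Apr 2022–Sep 2022: 84,962 litres + 4,789 litres + 56,302 litres + 195,543 litres + 1,553 litres + 1,731 litres = 344,880 litres (under)
May 2022–Oct 2022: 4,789 litres + 56,302 litres + 195,543 litres + 1,553 litres + 1,731 litres + 4,340 litres = 264,258 litres (under)
Jun 2022–Nov 2022: 56,302 litres + 195,543 litres + 1,553 litres + 1,731 litres + 4,340 litres + 79,186 litres = 338,655 litres (under)
Jul 2022–Dec 2022: 195,543 litres + 1,553 litres + 1,731 litres + 4,340 litres + 79,186 litres + 147,044 litres = 429,397 litres (over)
3 windows exceed the threshold.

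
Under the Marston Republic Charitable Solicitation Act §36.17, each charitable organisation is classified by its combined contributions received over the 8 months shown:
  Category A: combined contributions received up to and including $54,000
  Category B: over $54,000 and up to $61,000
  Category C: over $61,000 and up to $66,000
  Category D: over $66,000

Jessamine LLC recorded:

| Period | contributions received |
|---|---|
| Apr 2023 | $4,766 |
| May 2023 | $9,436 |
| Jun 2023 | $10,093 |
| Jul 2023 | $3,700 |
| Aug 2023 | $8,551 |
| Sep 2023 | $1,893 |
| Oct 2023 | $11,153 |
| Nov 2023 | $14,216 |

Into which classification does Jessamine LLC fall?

Combined contributions received: $4,766 + $9,436 + $10,093 + $3,700 + $8,551 + $1,893 + $11,153 + $14,216 = $63,808.
$61,000 < $63,808 ≤ $66,000, so Category C applies.

Category C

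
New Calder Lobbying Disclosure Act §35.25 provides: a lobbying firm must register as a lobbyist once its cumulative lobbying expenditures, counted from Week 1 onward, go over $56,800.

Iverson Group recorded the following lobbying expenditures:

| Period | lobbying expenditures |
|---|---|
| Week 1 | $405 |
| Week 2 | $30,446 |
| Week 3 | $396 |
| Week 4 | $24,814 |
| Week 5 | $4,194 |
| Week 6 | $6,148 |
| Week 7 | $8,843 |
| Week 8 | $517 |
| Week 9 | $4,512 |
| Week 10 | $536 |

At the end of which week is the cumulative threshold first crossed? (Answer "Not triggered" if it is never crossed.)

Through Week 1: $405
Through Week 2: $30,851
Through Week 3: $31,247
Through Week 4: $56,061
Through Week 5: $60,255 ← exceeds threshold

Week 5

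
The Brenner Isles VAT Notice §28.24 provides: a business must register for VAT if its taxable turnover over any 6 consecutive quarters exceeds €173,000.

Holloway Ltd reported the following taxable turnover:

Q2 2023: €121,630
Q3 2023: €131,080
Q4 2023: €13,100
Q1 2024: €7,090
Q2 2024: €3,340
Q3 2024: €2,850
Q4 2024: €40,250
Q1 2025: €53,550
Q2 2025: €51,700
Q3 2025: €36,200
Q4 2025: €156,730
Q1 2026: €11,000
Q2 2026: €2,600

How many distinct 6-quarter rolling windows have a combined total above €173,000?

Q2 2023–Q3 2024: €121,630 + €131,080 + €13,100 + €7,090 + €3,340 + €2,850 = €279,090 (over)
Q3 2023–Q4 2024: €131,080 + €13,100 + €7,090 + €3,340 + €2,850 + €40,250 = €197,710 (over)
Q4 2023–Q1 2025: €13,100 + €7,090 + €3,340 + €2,850 + €40,250 + €53,550 = €120,180 (under)
Q1 2024–Q2 2025: €7,090 + €3,340 + €2,850 + €40,250 + €53,550 + €51,700 = €158,780 (under)
Q2 2024–Q3 2025: €3,340 + €2,850 + €40,250 + €53,550 + €51,700 + €36,200 = €187,890 (over)
Q3 2024–Q4 2025: €2,850 + €40,250 + €53,550 + €51,700 + €36,200 + €156,730 = €341,280 (over)
Q4 2024–Q1 2026: €40,250 + €53,550 + €51,700 + €36,200 + €156,730 + €11,000 = €349,430 (over)
Q1 2025–Q2 2026: €53,550 + €51,700 + €36,200 + €156,730 + €11,000 + €2,600 = €311,780 (over)
6 windows exceed the threshold.

6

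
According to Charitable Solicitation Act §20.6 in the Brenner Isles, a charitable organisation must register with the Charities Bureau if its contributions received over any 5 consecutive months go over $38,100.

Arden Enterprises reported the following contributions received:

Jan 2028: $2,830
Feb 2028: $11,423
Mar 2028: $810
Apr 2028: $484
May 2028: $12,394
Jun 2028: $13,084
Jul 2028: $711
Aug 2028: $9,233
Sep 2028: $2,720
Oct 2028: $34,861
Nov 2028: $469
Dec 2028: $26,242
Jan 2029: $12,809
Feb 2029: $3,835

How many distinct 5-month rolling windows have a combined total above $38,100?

7

Jan 2028–May 2028: $2,830 + $11,423 + $810 + $484 + $12,394 = $27,941 (under)
Feb 2028–Jun 2028: $11,423 + $810 + $484 + $12,394 + $13,084 = $38,195 (over)
Mar 2028–Jul 2028: $810 + $484 + $12,394 + $13,084 + $711 = $27,483 (under)
Apr 2028–Aug 2028: $484 + $12,394 + $13,084 + $711 + $9,233 = $35,906 (under)
May 2028–Sep 2028: $12,394 + $13,084 + $711 + $9,233 + $2,720 = $38,142 (over)
Jun 2028–Oct 2028: $13,084 + $711 + $9,233 + $2,720 + $34,861 = $60,609 (over)
Jul 2028–Nov 2028: $711 + $9,233 + $2,720 + $34,861 + $469 = $47,994 (over)
Aug 2028–Dec 2028: $9,233 + $2,720 + $34,861 + $469 + $26,242 = $73,525 (over)
Sep 2028–Jan 2029: $2,720 + $34,861 + $469 + $26,242 + $12,809 = $77,101 (over)
Oct 2028–Feb 2029: $34,861 + $469 + $26,242 + $12,809 + $3,835 = $78,216 (over)
7 windows exceed the threshold.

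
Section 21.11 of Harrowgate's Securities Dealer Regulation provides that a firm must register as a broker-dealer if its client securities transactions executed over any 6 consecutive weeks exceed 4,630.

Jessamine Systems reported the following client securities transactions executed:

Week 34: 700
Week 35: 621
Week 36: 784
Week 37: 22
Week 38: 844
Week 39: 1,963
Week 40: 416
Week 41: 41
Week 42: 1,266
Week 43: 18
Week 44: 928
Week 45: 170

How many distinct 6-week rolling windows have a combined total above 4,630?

Week 34–Week 39: 700 + 621 + 784 + 22 + 844 + 1,963 = 4,934 (over)
Week 35–Week 40: 621 + 784 + 22 + 844 + 1,963 + 416 = 4,650 (over)
Week 36–Week 41: 784 + 22 + 844 + 1,963 + 416 + 41 = 4,070 (under)
Week 37–Week 42: 22 + 844 + 1,963 + 416 + 41 + 1,266 = 4,552 (under)
Week 38–Week 43: 844 + 1,963 + 416 + 41 + 1,266 + 18 = 4,548 (under)
Week 39–Week 44: 1,963 + 416 + 41 + 1,266 + 18 + 928 = 4,632 (over)
Week 40–Week 45: 416 + 41 + 1,266 + 18 + 928 + 170 = 2,839 (under)
3 windows exceed the threshold.

3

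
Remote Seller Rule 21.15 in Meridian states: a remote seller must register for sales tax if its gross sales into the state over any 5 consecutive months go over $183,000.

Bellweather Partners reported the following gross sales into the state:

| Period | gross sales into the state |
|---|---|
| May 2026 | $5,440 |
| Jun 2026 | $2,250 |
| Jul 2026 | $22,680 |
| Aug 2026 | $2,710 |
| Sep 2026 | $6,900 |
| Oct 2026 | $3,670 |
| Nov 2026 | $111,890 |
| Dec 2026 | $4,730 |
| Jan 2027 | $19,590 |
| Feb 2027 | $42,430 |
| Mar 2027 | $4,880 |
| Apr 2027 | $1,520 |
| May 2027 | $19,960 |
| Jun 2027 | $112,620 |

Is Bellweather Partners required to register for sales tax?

May 2026–Sep 2026: $5,440 + $2,250 + $22,680 + $2,710 + $6,900 = $39,980 (under)
Jun 2026–Oct 2026: $2,250 + $22,680 + $2,710 + $6,900 + $3,670 = $38,210 (under)
Jul 2026–Nov 2026: $22,680 + $2,710 + $6,900 + $3,670 + $111,890 = $147,850 (under)
Aug 2026–Dec 2026: $2,710 + $6,900 + $3,670 + $111,890 + $4,730 = $129,900 (under)
Sep 2026–Jan 2027: $6,900 + $3,670 + $111,890 + $4,730 + $19,590 = $146,780 (under)
Oct 2026–Feb 2027: $3,670 + $111,890 + $4,730 + $19,590 + $42,430 = $182,310 (under)
Nov 2026–Mar 2027: $111,890 + $4,730 + $19,590 + $42,430 + $4,880 = $183,520 (over)
Dec 2026–Apr 2027: $4,730 + $19,590 + $42,430 + $4,880 + $1,520 = $73,150 (under)
Jan 2027–May 2027: $19,590 + $42,430 + $4,880 + $1,520 + $19,960 = $88,380 (under)
Feb 2027–Jun 2027: $42,430 + $4,880 + $1,520 + $19,960 + $112,620 = $181,410 (under)
At least one window exceeds $183,000.

Yes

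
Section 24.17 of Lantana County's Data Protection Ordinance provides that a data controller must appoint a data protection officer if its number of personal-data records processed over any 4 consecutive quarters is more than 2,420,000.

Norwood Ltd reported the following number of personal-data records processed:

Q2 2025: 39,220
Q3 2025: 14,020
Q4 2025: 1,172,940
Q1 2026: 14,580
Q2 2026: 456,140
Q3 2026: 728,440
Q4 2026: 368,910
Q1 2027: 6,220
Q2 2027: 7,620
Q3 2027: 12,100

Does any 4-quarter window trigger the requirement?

No

Q2 2025–Q1 2026: 39,220 + 14,020 + 1,172,940 + 14,580 = 1,240,760 (under)
Q3 2025–Q2 2026: 14,020 + 1,172,940 + 14,580 + 456,140 = 1,657,680 (under)
Q4 2025–Q3 2026: 1,172,940 + 14,580 + 456,140 + 728,440 = 2,372,100 (under)
Q1 2026–Q4 2026: 14,580 + 456,140 + 728,440 + 368,910 = 1,568,070 (under)
Q2 2026–Q1 2027: 456,140 + 728,440 + 368,910 + 6,220 = 1,559,710 (under)
Q3 2026–Q2 2027: 728,440 + 368,910 + 6,220 + 7,620 = 1,111,190 (under)
Q4 2026–Q3 2027: 368,910 + 6,220 + 7,620 + 12,100 = 394,850 (under)
No window exceeds 2,420,000.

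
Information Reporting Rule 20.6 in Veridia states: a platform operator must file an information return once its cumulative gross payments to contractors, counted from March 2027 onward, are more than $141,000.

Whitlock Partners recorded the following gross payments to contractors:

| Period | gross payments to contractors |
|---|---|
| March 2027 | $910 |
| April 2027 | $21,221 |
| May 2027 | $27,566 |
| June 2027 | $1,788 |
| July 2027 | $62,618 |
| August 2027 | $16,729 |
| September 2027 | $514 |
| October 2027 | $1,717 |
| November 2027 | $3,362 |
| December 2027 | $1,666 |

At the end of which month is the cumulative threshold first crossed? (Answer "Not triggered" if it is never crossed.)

Not triggered

Through March 2027: $910
Through April 2027: $22,131
Through May 2027: $49,697
Through June 2027: $51,485
Through July 2027: $114,103
Through August 2027: $130,832
Through September 2027: $131,346
Through October 2027: $133,063
Through November 2027: $136,425
Through December 2027: $138,091
Final cumulative total $138,091 ≤ $141,000; the threshold is never exceeded.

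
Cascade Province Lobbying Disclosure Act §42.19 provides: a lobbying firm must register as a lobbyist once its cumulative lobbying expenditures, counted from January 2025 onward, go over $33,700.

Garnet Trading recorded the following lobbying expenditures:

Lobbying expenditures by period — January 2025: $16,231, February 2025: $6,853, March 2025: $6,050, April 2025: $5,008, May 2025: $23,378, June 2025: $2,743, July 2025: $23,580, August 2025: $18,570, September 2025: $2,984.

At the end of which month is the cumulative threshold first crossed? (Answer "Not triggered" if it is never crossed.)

Through January 2025: $16,231
Through February 2025: $23,084
Through March 2025: $29,134
Through April 2025: $34,142 ← exceeds threshold

April 2025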